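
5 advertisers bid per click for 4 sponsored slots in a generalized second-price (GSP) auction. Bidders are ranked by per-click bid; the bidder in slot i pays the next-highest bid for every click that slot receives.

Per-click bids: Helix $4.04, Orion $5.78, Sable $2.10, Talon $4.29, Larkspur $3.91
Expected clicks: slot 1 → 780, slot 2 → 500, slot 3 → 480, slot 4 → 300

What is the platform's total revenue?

Sorting advertisers: $5.78 (Orion) > $4.29 (Talon) > $4.04 (Helix) > $3.91 (Larkspur) > $2.10 (Sable)
Slot 1: Orion pays $4.29 × 780 = $3346.20
Slot 2: Talon pays $4.04 × 500 = $2020.00
Slot 3: Helix pays $3.91 × 480 = $1876.80
Slot 4: Larkspur pays $2.10 × 300 = $630.00
Total = $7873.00

Total revenue: $7873.00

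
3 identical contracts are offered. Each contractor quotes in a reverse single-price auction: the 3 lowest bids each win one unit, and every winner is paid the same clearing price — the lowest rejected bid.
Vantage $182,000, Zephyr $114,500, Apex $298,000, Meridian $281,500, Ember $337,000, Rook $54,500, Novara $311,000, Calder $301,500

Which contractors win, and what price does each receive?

Rook, Zephyr, Vantage; each is paid $281,500

Sorting: 54,500 (Rook), 114,500 (Zephyr), 182,000 (Vantage), 281,500 (Meridian), 298,000 (Apex), …
The 3 lowest are Rook, Zephyr, Vantage.
Lowest unsuccessful bid: $281,500 → clearing price.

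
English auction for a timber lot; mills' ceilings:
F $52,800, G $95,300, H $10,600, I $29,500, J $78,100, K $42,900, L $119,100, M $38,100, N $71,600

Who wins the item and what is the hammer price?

Ascending (English) auction: the price rises until one bidder remains; the winner pays the price at which the last rival dropped out.
Sorting limits: 119,100 (L) > 95,300 (G) > 78,100 (J) > 71,600 (N) > 52,800 (F) > 42,900 (K) > …
Once the price passes $95,300, only L is left; the hammer falls at G's limit of $95,300.

L wins at $95,300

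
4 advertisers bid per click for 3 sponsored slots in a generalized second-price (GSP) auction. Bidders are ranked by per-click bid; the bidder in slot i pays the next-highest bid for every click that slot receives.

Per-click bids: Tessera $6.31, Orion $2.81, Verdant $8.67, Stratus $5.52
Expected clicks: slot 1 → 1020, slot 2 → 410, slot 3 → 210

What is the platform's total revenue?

Per-click bids in order: $8.67 (Verdant) > $6.31 (Tessera) > $5.52 (Stratus) > $2.81 (Orion)
Slot 1: Verdant pays $6.31 × 1020 = $6436.20
Slot 2: Tessera pays $5.52 × 410 = $2263.20
Slot 3: Stratus pays $2.81 × 210 = $590.10
Total = $9289.50

Total revenue: $9289.50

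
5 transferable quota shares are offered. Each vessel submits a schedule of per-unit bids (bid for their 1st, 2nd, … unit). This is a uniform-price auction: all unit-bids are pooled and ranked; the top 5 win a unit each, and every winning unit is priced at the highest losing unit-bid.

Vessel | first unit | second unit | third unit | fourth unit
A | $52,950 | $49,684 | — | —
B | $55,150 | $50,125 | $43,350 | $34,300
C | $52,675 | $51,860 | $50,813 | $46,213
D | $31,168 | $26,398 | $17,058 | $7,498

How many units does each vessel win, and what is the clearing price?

A 1, B 1, C 3; clearing price $50,125

All unit-bids, highest first — top 5: 55,150 (B-1), 52,950 (A-1), 52,675 (C-1), 51,860 (C-2), 50,813 (C-3)
Highest rejected unit-bid = $50,125.
Allocation: A 1, B 1, C 3.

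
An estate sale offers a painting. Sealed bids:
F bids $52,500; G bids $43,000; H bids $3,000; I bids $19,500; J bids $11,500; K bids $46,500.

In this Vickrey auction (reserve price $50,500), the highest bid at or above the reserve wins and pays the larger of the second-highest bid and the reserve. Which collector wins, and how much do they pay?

F pays $50,500

Vickrey auction (reserve price $50,500): the highest bid at or above the reserve wins and pays the larger of the second-highest bid and the reserve.
Sorting bids: 52,500 (F) > 46,500 (K) > 43,000 (G) > 19,500 (I) > 11,500 (J) > 3,000 (H)
Highest eligible bid: F at $52,500.
Second-highest bid $46,500 is below the reserve $50,500, so the reserve binds → payment $50,500.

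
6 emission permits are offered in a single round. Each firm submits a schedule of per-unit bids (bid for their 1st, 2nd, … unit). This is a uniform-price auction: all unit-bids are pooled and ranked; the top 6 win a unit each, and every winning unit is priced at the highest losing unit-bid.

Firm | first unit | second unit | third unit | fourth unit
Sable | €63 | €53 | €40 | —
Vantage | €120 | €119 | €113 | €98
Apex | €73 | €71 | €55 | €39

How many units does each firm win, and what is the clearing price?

Apex 2, Vantage 4; clearing price €63

All unit-bids, highest first — top 6: 120 (Vantage-1), 119 (Vantage-2), 113 (Vantage-3), 98 (Vantage-4), 73 (Apex-1), 71 (Apex-2)
First bid not allocated: €63.
Allocation: Apex 2, Vantage 4.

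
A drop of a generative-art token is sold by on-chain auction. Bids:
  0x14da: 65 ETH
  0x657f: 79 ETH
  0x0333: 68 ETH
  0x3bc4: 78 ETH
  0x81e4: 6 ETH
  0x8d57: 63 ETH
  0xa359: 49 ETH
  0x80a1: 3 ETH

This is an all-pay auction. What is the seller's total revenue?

All-pay auction: the highest bidder wins the item, but every bidder pays their own bid.
Bids ranked: 79 (0x657f) > 78 (0x3bc4) > 68 (0x0333) > 65 (0x14da) > 63 (0x8d57) > 49 (0xa359) > …
Every bidder forfeits their bid regardless of winning.
Revenue = 65 + 79 + 68 + 78 + 6 + 63 + 49 + 3 = 411 ETH.

Total revenue: 411 ETH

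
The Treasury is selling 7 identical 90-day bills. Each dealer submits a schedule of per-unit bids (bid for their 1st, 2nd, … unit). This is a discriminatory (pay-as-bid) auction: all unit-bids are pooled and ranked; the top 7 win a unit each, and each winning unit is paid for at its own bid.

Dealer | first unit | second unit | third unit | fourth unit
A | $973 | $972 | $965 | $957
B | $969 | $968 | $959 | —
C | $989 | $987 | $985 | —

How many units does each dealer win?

A 2, B 2, C 3

Merging the schedules and taking the best 7: 989 (C-1), 987 (C-2), 985 (C-3), 973 (A-1), 972 (A-2), 969 (B-1), 968 (B-2)
Next rejected bid: $965 (not a price — pay-as-bid).
Allocation: A 2, B 2, C 3.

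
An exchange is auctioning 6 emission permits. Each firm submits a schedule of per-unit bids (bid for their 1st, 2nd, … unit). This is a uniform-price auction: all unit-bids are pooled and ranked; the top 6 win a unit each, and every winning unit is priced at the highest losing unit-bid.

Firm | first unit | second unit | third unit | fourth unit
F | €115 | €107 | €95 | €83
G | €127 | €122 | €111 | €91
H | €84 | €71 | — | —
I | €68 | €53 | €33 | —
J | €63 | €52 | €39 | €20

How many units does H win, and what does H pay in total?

H: 0 units, pays €0

Pooled unit-bids ranked (top 6): 127 (G-1), 122 (G-2), 115 (F-1), 111 (G-3), 107 (F-2), 95 (F-3)
The (k+1)-th unit-bid is €91.
H wins 0 unit(s) at €91 each.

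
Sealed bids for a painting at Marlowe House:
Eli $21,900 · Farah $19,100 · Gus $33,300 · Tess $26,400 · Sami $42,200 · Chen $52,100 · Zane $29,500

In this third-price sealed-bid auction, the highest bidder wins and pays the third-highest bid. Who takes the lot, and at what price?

Bids in order: 52,100 (Chen) > 42,200 (Sami) > 33,300 (Gus) > 29,500 (Zane) > 26,400 (Tess) > 21,900 (Eli) > …
Chen wins; payment is bid #3 in the ranking = $33,300.

Chen pays $33,300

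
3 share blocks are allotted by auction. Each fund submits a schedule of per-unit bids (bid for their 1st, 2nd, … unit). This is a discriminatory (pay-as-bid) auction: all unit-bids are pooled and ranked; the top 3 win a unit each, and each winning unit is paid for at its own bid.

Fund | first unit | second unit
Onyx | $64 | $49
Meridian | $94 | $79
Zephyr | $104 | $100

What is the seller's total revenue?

All unit-bids, highest first — top 3: 104 (Zephyr-1), 100 (Zephyr-2), 94 (Meridian-1)
Next rejected bid: $79 (not a price — pay-as-bid).
Each winning unit pays its own bid.
Revenue = 104 + 100 + 94 = $298.

Total revenue: $298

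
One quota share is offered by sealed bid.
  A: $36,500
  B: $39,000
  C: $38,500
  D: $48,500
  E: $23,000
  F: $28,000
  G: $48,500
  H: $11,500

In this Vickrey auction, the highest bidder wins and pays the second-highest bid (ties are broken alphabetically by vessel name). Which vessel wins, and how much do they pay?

Sorting bids: 48,500 (D) > 48,500 (G) > 39,000 (B) > 38,500 (C) > 36,500 (A) > 28,000 (F) > …
Tie at $48,500 → D wins by tie-break.
D wins with the highest bid; price is set by the runner-up at $48,500.

D pays $48,500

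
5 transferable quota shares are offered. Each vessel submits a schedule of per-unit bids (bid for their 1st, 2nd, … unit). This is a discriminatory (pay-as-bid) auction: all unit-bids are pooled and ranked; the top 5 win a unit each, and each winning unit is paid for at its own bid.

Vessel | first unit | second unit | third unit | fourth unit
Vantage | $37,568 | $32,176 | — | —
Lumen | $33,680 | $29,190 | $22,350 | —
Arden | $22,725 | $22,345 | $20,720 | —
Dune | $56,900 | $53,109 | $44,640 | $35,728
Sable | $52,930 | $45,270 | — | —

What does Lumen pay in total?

All unit-bids, highest first — top 5: 56,900 (Dune-1), 53,109 (Dune-2), 52,930 (Sable-1), 45,270 (Sable-2), 44,640 (Dune-3)
Next rejected bid: $37,568 (not a price — pay-as-bid).
Lumen wins no units.

Lumen pays $0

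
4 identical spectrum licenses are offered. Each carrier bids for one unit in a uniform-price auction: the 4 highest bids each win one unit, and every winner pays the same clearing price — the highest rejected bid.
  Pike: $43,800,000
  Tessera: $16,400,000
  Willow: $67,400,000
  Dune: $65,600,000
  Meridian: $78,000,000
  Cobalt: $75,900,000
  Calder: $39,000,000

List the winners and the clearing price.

Ordering the bids: 78,000,000 (Meridian), 75,900,000 (Cobalt), 67,400,000 (Willow), 65,600,000 (Dune), 43,800,000 (Pike), 39,000,000 (Calder), …
Top 4: Meridian, Cobalt, Willow, Dune.
First losing bid is Pike's $43,800,000, which sets the uniform price.

Meridian, Cobalt, Willow, Dune; each pays $43,800,000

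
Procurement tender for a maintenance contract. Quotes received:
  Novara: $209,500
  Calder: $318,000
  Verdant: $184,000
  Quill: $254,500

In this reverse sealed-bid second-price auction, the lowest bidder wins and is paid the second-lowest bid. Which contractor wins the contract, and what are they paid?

Verdant is paid $209,500

Rule: the lowest bidder wins and is paid the second-lowest bid.
Bids ranked: 184,000 (Verdant) < 209,500 (Novara) < 254,500 (Quill) < 318,000 (Calder)
Second-price: Verdant is paid Novara's bid of $209,500.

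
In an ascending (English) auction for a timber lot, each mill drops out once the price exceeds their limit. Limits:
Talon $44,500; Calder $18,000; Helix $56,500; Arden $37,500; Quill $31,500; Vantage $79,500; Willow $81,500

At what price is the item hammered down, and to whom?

Willow wins at $79,500

Rule: the price rises until one bidder remains; the winner pays the price at which the last rival dropped out.
Sorting limits: 81,500 (Willow) > 79,500 (Vantage) > 56,500 (Helix) > 44,500 (Talon) > 37,500 (Arden) > 31,500 (Quill) > …
Vantage is the last rival to drop out, at $79,500; Willow remains and wins at that price.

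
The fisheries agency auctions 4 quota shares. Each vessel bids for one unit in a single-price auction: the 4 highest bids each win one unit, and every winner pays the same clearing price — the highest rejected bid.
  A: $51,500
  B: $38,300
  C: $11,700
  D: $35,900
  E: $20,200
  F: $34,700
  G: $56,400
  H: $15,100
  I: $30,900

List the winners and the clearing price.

Bids ranked high→low: 56,400 (G), 51,500 (A), 38,300 (B), 35,900 (D), 34,700 (F), 30,900 (I), …
The 4 highest are G, A, B, D.
First losing bid is F's $34,700, which sets the uniform price.

G, A, B, D; each pays $34,700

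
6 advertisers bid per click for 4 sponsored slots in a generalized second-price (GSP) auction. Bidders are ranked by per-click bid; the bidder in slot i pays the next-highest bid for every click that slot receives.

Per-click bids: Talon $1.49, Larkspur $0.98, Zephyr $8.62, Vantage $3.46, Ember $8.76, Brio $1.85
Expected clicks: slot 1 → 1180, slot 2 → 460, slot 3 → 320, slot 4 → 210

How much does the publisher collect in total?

Sorting advertisers: $8.76 (Ember) > $8.62 (Zephyr) > $3.46 (Vantage) > $1.85 (Brio) > $1.49 (Talon) > …
Slot 1: Ember pays $8.62 × 1180 = $10171.60
Slot 2: Zephyr pays $3.46 × 460 = $1591.60
Slot 3: Vantage pays $1.85 × 320 = $592.00
Slot 4: Brio pays $1.49 × 210 = $312.90
Total = $12668.10

Total revenue: $12668.10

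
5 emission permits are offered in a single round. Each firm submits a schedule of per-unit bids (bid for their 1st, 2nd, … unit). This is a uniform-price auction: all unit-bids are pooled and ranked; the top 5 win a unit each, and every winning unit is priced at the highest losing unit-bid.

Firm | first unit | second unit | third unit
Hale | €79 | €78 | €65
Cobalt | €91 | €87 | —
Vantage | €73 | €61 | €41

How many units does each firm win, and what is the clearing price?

Pooled unit-bids ranked (top 5): 91 (Cobalt-1), 87 (Cobalt-2), 79 (Hale-1), 78 (Hale-2), 73 (Vantage-1)
The (k+1)-th unit-bid is €65.
Allocation: Cobalt 2, Hale 2, Vantage 1.

Cobalt 2, Hale 2, Vantage 1; clearing price €65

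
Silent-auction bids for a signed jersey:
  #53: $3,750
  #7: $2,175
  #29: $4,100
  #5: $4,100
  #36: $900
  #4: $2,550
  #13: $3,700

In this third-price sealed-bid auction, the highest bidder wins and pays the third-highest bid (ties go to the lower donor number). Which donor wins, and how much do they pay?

#5 pays $3,750

Bids in order: 4,100 (#5) > 4,100 (#29) > 3,750 (#53) > 3,700 (#13) > 2,550 (#4) > 2,175 (#7) > …
#5 and #29 tie at $4,100; tie-break gives it to #5.
#5 wins; payment is bid #3 in the ranking = $3,750.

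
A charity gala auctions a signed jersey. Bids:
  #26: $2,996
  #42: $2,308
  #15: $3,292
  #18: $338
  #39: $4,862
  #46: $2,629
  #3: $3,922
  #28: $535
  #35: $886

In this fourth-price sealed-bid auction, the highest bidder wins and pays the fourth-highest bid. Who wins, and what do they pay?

#39 pays $2,996

Bids ranked: 4,862 (#39) > 3,922 (#3) > 3,292 (#15) > 2,996 (#26) > 2,629 (#46) > 2,308 (#42) > …
#39 wins; payment is bid #4 in the ranking = $2,996.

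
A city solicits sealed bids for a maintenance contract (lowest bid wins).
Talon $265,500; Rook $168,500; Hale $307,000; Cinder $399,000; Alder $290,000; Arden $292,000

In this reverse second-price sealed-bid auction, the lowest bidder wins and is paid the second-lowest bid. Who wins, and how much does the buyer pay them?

Rook is paid $265,500

Bids in order: 168,500 (Rook) < 265,500 (Talon) < 290,000 (Alder) < 292,000 (Arden) < 307,000 (Hale) < 399,000 (Cinder)
Rook wins with the lowest bid; price is set by the runner-up at $265,500.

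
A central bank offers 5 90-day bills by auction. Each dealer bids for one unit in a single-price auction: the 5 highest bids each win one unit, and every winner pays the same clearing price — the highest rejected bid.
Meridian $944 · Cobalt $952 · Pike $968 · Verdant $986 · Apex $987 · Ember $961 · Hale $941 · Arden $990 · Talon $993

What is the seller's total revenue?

Total revenue: $4,805

Bids ranked high→low: 993 (Talon), 990 (Arden), 987 (Apex), 986 (Verdant), 968 (Pike), 961 (Ember), 952 (Cobalt), …
Winners (5 units): Talon, Arden, Apex, Verdant, Pike.
Clearing price = highest rejected bid = $961.
Total revenue = 5 × $961 = $4,805.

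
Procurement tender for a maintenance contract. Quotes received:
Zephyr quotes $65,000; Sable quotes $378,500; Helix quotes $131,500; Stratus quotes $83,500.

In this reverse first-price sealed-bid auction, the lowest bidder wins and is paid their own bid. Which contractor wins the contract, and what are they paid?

Reverse first-price sealed-bid auction: the lowest bidder wins and is paid their own bid.
Bids in order: 65,000 (Zephyr) < 83,500 (Stratus) < 131,500 (Helix) < 378,500 (Sable)
Zephyr has the lowest bid and is paid exactly that: $65,000.

Zephyr is paid $65,000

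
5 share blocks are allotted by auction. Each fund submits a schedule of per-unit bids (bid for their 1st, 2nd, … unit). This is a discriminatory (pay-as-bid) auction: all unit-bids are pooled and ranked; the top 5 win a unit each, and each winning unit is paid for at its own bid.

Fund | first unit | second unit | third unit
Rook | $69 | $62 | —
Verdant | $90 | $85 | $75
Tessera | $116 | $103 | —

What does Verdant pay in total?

Pooled unit-bids ranked (top 5): 116 (Tessera-1), 103 (Tessera-2), 90 (Verdant-1), 85 (Verdant-2), 75 (Verdant-3)
Next rejected bid: $69 (not a price — pay-as-bid).
Verdant's winning unit-bids: 90 + 85 + 75 = $250.

Verdant pays $250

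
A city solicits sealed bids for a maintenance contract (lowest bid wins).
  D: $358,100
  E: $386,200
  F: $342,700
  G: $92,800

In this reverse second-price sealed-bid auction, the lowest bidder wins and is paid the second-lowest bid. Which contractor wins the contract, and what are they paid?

G is paid $342,700

Bids in order: 92,800 (G) < 342,700 (F) < 358,100 (D) < 386,200 (E)
G is lowest; is paid the second-lowest bid, $342,700.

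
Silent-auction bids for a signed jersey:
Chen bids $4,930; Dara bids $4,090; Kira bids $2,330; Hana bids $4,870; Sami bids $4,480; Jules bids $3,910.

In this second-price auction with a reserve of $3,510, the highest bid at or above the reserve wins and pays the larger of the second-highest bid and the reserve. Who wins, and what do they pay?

Second-price auction with a reserve of $3,510: the highest bid at or above the reserve wins and pays the larger of the second-highest bid and the reserve.
Sorting bids: 4,930 (Chen) > 4,870 (Hana) > 4,480 (Sami) > 4,090 (Dara) > 3,910 (Jules) > 2,330 (Kira)
Highest eligible bid: Chen at $4,930.
Second-highest bid $4,870 exceeds the reserve $3,510 → payment $4,870.

Chen pays $4,870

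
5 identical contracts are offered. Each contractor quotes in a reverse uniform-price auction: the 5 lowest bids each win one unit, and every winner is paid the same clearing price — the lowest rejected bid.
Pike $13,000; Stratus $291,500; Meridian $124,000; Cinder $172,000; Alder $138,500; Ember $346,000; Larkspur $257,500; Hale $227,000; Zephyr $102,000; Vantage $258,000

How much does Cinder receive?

Sorting: 13,000 (Pike), 102,000 (Zephyr), 124,000 (Meridian), 138,500 (Alder), 172,000 (Cinder), 227,000 (Hale), 257,500 (Larkspur), …
Lowest 5: Pike, Zephyr, Meridian, Alder, Cinder.
Lowest unsuccessful bid: $227,000 → clearing price.
Cinder wins → is paid $227,000.

Cinder is paid $227,000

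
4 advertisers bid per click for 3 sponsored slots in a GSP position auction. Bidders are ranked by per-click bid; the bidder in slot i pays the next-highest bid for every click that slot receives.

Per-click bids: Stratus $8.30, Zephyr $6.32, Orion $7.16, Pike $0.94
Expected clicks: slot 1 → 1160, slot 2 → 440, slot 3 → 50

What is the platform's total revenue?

Ranked by bid: $8.30 (Stratus) > $7.16 (Orion) > $6.32 (Zephyr) > $0.94 (Pike)
Slot 1: Stratus pays $7.16 × 1160 = $8305.60
Slot 2: Orion pays $6.32 × 440 = $2780.80
Slot 3: Zephyr pays $0.94 × 50 = $47.00
Total = $11133.40

Total revenue: $11133.40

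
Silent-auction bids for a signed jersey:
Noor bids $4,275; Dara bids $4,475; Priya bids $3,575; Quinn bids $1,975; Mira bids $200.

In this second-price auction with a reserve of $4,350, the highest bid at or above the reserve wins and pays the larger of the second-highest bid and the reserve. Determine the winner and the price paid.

Bids ranked: 4,475 (Dara) > 4,275 (Noor) > 3,575 (Priya) > 1,975 (Quinn) > 200 (Mira)
Highest eligible bid: Dara at $4,475.
Second-highest bid $4,275 is below the reserve $4,350, so the reserve binds → payment $4,350.

Dara pays $4,350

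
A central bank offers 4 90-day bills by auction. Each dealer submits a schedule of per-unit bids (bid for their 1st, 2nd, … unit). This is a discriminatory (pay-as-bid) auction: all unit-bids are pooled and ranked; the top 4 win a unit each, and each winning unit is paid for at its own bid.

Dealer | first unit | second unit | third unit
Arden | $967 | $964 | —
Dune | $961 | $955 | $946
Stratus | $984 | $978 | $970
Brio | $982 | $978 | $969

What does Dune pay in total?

Dune pays $0

Merging the schedules and taking the best 4: 984 (Stratus-1), 982 (Brio-1), 978 (Stratus-2), 978 (Brio-2)
Next rejected bid: $970 (not a price — pay-as-bid).
Dune wins no units.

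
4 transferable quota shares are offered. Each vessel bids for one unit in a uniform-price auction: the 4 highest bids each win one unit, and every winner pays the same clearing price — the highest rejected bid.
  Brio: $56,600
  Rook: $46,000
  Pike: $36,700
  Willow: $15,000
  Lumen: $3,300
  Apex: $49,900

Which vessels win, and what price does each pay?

Sorting: 56,600 (Brio), 49,900 (Apex), 46,000 (Rook), 36,700 (Pike), 15,000 (Willow), 3,300 (Lumen)
The 4 highest are Brio, Apex, Rook, Pike.
First losing bid is Willow's $15,000, which sets the uniform price.

Brio, Apex, Rook, Pike; each pays $15,000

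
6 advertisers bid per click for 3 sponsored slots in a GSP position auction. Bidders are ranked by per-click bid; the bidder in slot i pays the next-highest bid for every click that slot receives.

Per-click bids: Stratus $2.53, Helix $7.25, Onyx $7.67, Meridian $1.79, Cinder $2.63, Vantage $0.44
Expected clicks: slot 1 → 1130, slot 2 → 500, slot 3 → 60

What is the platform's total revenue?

Per-click bids in order: $7.67 (Onyx) > $7.25 (Helix) > $2.63 (Cinder) > $2.53 (Stratus) > …
Slot 1: Onyx pays $7.25 × 1130 = $8192.50
Slot 2: Helix pays $2.63 × 500 = $1315.00
Slot 3: Cinder pays $2.53 × 60 = $151.80
Total = $9659.30

Total revenue: $9659.30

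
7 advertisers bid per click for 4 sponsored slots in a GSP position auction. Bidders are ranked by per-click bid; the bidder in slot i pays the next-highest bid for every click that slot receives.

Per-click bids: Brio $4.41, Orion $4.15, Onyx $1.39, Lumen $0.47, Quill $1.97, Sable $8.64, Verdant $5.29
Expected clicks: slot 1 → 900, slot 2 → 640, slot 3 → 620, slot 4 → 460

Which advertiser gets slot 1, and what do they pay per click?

Sorting advertisers: $8.64 (Sable) > $5.29 (Verdant) > $4.41 (Brio) > $4.15 (Orion) > $1.97 (Quill) > …
Slot 1 goes to the first-ranked bidder, Sable, who pays the next bid down: $5.29/click.

Sable; $5.29 per click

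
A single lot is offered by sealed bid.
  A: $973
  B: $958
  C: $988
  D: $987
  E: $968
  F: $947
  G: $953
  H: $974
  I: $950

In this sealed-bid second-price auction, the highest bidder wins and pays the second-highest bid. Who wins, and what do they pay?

Bids in order: 988 (C) > 987 (D) > 974 (H) > 973 (A) > 968 (E) > 958 (B) > …
C wins with the highest bid; price is set by the runner-up at $987.

C pays $987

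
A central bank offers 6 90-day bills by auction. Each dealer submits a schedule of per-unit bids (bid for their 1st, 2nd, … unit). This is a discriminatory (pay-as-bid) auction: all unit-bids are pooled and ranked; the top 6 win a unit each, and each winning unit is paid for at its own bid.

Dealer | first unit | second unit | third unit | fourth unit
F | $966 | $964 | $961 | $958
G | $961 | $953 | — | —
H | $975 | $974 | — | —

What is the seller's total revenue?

Pooled unit-bids ranked (top 6): 975 (H-1), 974 (H-2), 966 (F-1), 964 (F-2), 961 (F-3), 961 (G-1)
Next rejected bid: $958 (not a price — pay-as-bid).
Each winning unit pays its own bid.
Revenue = 975 + 974 + 966 + 964 + 961 + 961 = $5,801.

Total revenue: $5,801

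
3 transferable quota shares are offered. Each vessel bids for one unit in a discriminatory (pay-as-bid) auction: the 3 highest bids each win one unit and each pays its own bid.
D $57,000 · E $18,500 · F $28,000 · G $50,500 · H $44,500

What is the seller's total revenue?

Sorting: 57,000 (D), 50,500 (G), 44,500 (H), 28,000 (F), 18,500 (E)
The 3 highest are D, G, H.
Total revenue = 57,000 + 50,500 + 44,500 = $152,000.

Total revenue: $152,000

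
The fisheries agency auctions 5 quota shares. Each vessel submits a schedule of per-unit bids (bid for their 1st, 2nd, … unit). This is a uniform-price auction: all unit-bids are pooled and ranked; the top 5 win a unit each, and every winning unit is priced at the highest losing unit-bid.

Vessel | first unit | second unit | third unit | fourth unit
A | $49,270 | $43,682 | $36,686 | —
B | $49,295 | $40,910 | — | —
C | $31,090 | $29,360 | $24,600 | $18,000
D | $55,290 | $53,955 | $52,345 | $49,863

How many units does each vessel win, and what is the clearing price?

B 1, D 4; clearing price $49,270

All unit-bids, highest first — top 5: 55,290 (D-1), 53,955 (D-2), 52,345 (D-3), 49,863 (D-4), 49,295 (B-1)
The (k+1)-th unit-bid is $49,270.
Allocation: B 1, D 4.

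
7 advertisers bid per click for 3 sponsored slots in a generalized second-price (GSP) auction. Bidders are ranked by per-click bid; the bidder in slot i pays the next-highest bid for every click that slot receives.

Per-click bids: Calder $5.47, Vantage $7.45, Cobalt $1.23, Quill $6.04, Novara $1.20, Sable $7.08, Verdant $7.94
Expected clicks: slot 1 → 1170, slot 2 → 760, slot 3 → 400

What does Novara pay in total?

Novara pays $0.00

Ranked by bid: $7.94 (Verdant) > $7.45 (Vantage) > $7.08 (Sable) > $6.04 (Quill) > …
Novara ranks below slot 3 → no slot, pays nothing.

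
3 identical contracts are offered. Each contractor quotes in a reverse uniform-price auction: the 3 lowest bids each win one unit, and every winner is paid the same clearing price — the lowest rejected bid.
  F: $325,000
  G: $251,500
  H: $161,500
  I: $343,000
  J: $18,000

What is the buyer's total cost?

Bids ranked low→high: 18,000 (J), 161,500 (H), 251,500 (G), 325,000 (F), 343,000 (I)
Winners (3 units): J, H, G.
Clearing price = lowest rejected bid = $325,000.
Total cost = 3 × $325,000 = $975,000.

Total cost: $975,000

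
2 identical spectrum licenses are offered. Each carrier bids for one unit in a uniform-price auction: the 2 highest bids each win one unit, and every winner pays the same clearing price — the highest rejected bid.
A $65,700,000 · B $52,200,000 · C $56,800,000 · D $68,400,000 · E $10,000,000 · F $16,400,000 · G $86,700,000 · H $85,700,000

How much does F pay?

Ordering the bids: 86,700,000 (G), 85,700,000 (H), 68,400,000 (D), 65,700,000 (A), …
Winners (2 units): G, H.
First losing bid is D's $68,400,000, which sets the uniform price.
F does not win → pays $0.

F pays $0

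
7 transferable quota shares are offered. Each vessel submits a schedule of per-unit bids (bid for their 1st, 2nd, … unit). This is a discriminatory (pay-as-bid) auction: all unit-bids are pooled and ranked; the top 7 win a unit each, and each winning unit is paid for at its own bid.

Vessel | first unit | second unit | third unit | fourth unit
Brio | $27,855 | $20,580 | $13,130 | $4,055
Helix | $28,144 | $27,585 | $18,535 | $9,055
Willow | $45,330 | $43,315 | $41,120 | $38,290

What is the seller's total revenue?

Total revenue: $251,639

Merging the schedules and taking the best 7: 45,330 (Willow-1), 43,315 (Willow-2), 41,120 (Willow-3), 38,290 (Willow-4), 28,144 (Helix-1), 27,855 (Brio-1), 27,585 (Helix-2)
Next rejected bid: $20,580 (not a price — pay-as-bid).
Each winning unit pays its own bid.
Revenue = 45,330 + 43,315 + 41,120 + 38,290 + 28,144 + 27,855 + 27,585 = $251,639.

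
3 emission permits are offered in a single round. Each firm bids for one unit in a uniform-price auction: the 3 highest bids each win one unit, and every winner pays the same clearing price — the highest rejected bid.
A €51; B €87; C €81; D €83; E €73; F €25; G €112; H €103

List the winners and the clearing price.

G, H, B; each pays €83

Sorting: 112 (G), 103 (H), 87 (B), 83 (D), 81 (C), …
The 3 highest are G, H, B.
Clearing price = highest rejected bid = €83.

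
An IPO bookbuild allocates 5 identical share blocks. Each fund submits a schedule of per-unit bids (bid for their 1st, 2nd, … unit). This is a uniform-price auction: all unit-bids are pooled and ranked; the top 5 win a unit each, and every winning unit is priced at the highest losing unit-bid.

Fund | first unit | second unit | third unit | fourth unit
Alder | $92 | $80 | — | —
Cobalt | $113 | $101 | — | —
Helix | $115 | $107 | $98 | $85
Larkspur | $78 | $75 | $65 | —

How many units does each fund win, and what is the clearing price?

Cobalt 2, Helix 3; clearing price $92

Pooled unit-bids ranked (top 5): 115 (Helix-1), 113 (Cobalt-1), 107 (Helix-2), 101 (Cobalt-2), 98 (Helix-3)
First bid not allocated: $92.
Allocation: Cobalt 2, Helix 3.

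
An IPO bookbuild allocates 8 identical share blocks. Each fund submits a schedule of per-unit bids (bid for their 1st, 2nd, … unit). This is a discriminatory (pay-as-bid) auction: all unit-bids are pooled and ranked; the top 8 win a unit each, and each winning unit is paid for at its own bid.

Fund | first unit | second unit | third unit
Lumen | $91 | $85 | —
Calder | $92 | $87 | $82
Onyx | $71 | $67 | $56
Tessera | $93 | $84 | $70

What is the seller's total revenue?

Pooled unit-bids ranked (top 8): 93 (Tessera-1), 92 (Calder-1), 91 (Lumen-1), 87 (Calder-2), 85 (Lumen-2), 84 (Tessera-2), 82 (Calder-3), 71 (Onyx-1)
Next rejected bid: $70 (not a price — pay-as-bid).
Each winning unit pays its own bid.
Revenue = 93 + 92 + 91 + 87 + 85 + 84 + 82 + 71 = $685.

Total revenue: $685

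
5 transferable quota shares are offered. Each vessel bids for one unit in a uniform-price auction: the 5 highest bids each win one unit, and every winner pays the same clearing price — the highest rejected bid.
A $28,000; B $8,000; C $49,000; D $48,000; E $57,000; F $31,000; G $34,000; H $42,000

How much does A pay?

Sorting: 57,000 (E), 49,000 (C), 48,000 (D), 42,000 (H), 34,000 (G), 31,000 (F), 28,000 (A), …
Top 5: E, C, D, H, G.
Clearing price = highest rejected bid = $31,000.
A does not win → pays $0.

A pays $0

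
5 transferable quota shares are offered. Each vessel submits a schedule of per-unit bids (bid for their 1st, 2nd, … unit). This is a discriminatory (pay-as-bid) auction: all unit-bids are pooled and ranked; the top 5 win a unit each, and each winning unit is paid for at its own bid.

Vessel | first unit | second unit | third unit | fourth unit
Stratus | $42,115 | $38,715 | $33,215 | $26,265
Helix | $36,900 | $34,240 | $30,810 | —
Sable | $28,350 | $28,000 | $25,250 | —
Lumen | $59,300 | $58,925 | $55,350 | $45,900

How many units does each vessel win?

Lumen 4, Stratus 1

Merging the schedules and taking the best 5: 59,300 (Lumen-1), 58,925 (Lumen-2), 55,350 (Lumen-3), 45,900 (Lumen-4), 42,115 (Stratus-1)
Next rejected bid: $38,715 (not a price — pay-as-bid).
Allocation: Lumen 4, Stratus 1.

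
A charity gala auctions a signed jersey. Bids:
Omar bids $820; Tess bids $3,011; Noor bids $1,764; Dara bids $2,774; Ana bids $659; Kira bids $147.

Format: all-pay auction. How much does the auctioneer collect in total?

Sorting bids: 3,011 (Tess) > 2,774 (Dara) > 1,764 (Noor) > 820 (Omar) > 659 (Ana) > 147 (Kira)
Every bidder forfeits their bid regardless of winning.
Revenue = 820 + 3,011 + 1,764 + 2,774 + 659 + 147 = $9,175.

Total revenue: $9,175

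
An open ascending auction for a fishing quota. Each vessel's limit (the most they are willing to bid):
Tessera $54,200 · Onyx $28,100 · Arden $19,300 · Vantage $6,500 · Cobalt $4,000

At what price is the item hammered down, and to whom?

Tessera wins at $28,100

Ascending (English) auction: the price rises until one bidder remains; the winner pays the price at which the last rival dropped out.
Sorting limits: 54,200 (Tessera) > 28,100 (Onyx) > 19,300 (Arden) > 6,500 (Vantage) > 4,000 (Cobalt)
Bidding ends when Onyx exits at $28,100; Tessera takes it.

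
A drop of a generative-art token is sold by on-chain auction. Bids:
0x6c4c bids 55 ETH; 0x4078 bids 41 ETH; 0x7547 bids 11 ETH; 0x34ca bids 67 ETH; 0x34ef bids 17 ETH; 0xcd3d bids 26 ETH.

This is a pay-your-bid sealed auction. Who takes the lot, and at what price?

Pay-your-bid sealed auction: the highest bidder wins and pays their own bid.
Bids ranked: 67 (0x34ca) > 55 (0x6c4c) > 41 (0x4078) > 26 (0xcd3d) > 17 (0x34ef) > 11 (0x7547)
First-price: 0x34ca pays what they bid, 67 ETH.

0x34ca pays 67 ETH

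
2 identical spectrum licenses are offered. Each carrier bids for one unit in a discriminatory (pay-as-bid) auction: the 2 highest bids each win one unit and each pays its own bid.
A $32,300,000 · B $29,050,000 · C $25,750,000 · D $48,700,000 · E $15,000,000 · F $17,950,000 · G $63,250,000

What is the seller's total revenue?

Total revenue: $111,950,000

Ordering the bids: 63,250,000 (G), 48,700,000 (D), 32,300,000 (A), 29,050,000 (B), …
Winners (2 units): G, D.
Total revenue = 63,250,000 + 48,700,000 = $111,950,000.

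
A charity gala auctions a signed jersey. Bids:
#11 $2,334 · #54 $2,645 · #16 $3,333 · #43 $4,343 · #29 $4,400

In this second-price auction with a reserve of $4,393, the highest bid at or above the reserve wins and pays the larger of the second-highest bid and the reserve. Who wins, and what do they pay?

#29 pays $4,393

Bids ranked: 4,400 (#29) > 4,343 (#43) > 3,333 (#16) > 2,645 (#54) > 2,334 (#11)
Highest eligible bid: #29 at $4,400.
max(second-highest $4,343, reserve $4,393) = $4,393.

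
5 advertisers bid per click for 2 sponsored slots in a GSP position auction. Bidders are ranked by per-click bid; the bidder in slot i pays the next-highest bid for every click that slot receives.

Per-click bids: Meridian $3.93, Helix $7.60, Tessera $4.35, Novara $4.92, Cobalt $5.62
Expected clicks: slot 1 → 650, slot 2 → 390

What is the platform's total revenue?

Total revenue: $5571.80

Per-click bids in order: $7.60 (Helix) > $5.62 (Cobalt) > $4.92 (Novara) > …
Slot 1: Helix pays $5.62 × 650 = $3653.00
Slot 2: Cobalt pays $4.92 × 390 = $1918.80
Total = $5571.80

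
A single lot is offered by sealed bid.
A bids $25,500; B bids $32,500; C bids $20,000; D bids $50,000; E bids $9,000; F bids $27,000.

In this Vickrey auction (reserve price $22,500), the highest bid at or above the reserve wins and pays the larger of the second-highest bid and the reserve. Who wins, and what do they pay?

Bids ranked: 50,000 (D) > 32,500 (B) > 27,000 (F) > 25,500 (A) > 20,000 (C) > 9,000 (E)
Highest eligible bid: D at $50,000.
Second-highest bid $32,500 exceeds the reserve $22,500 → payment $32,500.

D pays $32,500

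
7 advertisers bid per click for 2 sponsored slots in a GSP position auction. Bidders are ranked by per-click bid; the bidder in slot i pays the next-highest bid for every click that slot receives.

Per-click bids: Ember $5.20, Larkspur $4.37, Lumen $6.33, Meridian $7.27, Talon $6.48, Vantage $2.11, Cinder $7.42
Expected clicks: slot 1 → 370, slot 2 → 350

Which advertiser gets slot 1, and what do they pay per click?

Ranked by bid: $7.42 (Cinder) > $7.27 (Meridian) > $6.48 (Talon) > …
Slot 1 goes to the first-ranked bidder, Cinder, who pays the next bid down: $7.27/click.

Cinder; $7.27 per click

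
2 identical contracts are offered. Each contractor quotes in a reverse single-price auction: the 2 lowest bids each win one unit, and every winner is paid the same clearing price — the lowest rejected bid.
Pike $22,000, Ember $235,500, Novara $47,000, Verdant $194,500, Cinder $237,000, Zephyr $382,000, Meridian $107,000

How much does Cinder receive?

Ordering the bids: 22,000 (Pike), 47,000 (Novara), 107,000 (Meridian), 194,500 (Verdant), …
Winners (2 units): Pike, Novara.
First losing bid is Meridian's $107,000, which sets the uniform price.
Cinder does not win → is paid $0.

Cinder is paid $0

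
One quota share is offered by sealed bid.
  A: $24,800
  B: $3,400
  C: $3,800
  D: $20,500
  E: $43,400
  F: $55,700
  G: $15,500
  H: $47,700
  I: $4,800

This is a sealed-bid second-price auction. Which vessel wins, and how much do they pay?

Bids in order: 55,700 (F) > 47,700 (H) > 43,400 (E) > 24,800 (A) > 20,500 (D) > 15,500 (G) > …
F wins with the highest bid; price is set by the runner-up at $47,700.

F pays $47,700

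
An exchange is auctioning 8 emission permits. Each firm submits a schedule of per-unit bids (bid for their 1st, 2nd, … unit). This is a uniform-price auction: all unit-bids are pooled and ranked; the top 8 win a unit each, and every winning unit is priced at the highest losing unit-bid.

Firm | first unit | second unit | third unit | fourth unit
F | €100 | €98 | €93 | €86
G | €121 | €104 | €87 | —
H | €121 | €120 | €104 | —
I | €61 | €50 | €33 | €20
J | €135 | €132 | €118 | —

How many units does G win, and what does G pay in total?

Merging the schedules and taking the best 8: 135 (J-1), 132 (J-2), 121 (G-1), 121 (H-1), 120 (H-2), 118 (J-3), 104 (G-2), 104 (H-3)
First bid not allocated: €100.
G wins 2 unit(s) at €100 each.

G: 2 units, pays €200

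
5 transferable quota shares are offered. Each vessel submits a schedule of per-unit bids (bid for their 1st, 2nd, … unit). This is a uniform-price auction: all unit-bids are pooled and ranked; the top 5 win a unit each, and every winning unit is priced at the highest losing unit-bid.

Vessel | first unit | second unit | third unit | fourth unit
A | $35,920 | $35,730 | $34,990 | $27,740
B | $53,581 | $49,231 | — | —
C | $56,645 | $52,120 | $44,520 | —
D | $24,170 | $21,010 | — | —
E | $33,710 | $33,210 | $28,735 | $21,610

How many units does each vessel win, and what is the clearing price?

Merging the schedules and taking the best 5: 56,645 (C-1), 53,581 (B-1), 52,120 (C-2), 49,231 (B-2), 44,520 (C-3)
First bid not allocated: $35,920.
Allocation: B 2, C 3.

B 2, C 3; clearing price $35,920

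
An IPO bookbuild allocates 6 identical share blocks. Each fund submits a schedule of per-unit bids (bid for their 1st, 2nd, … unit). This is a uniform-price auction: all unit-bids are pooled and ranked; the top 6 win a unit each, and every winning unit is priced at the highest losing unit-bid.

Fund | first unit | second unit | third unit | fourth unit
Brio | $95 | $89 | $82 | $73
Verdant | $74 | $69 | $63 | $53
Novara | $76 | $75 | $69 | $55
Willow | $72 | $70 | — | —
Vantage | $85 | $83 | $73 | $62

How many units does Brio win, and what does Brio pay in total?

Brio: 3 units, pays $225

Merging the schedules and taking the best 6: 95 (Brio-1), 89 (Brio-2), 85 (Vantage-1), 83 (Vantage-2), 82 (Brio-3), 76 (Novara-1)
Highest rejected unit-bid = $75.
Brio wins 3 unit(s) at $75 each.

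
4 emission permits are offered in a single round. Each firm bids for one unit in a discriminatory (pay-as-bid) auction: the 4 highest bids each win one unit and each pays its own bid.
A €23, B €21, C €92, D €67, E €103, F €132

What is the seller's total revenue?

Sorting: 132 (F), 103 (E), 92 (C), 67 (D), 23 (A), 21 (B)
Top 4: F, E, C, D.
Total revenue = 132 + 103 + 92 + 67 = €394.

Total revenue: €394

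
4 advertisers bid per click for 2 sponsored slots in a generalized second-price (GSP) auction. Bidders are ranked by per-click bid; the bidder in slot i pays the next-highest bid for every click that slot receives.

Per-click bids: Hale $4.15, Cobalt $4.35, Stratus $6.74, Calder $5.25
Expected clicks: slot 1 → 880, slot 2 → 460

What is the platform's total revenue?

Sorting advertisers: $6.74 (Stratus) > $5.25 (Calder) > $4.35 (Cobalt) > …
Slot 1: Stratus pays $5.25 × 880 = $4620.00
Slot 2: Calder pays $4.35 × 460 = $2001.00
Total = $6621.00

Total revenue: $6621.00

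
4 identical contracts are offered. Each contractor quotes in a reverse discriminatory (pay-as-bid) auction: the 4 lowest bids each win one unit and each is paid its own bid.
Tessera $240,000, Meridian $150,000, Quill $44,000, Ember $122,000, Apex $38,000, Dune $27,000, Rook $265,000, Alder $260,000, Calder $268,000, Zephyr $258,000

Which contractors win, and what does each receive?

Dune $27,000, Apex $38,000, Quill $44,000, Ember $122,000

Bids ranked low→high: 27,000 (Dune), 38,000 (Apex), 44,000 (Quill), 122,000 (Ember), 150,000 (Meridian), 240,000 (Tessera), …
The 4 lowest are Dune, Apex, Quill, Ember.
Each winner is paid its own bid: Dune $27,000, Apex $38,000, Quill $44,000, Ember $122,000.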